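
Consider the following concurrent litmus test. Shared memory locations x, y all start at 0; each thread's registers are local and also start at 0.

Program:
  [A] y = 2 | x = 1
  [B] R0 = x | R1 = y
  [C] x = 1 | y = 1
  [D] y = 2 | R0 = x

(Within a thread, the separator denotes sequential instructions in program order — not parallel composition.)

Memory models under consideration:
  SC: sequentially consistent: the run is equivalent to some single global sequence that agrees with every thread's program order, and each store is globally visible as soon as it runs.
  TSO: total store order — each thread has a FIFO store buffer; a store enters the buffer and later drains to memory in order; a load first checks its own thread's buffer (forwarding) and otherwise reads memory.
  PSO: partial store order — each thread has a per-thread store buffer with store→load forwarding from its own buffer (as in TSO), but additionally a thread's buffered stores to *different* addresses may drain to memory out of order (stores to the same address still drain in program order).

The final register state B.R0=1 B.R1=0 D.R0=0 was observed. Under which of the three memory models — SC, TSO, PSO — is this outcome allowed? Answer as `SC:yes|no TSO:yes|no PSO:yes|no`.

outcome vector order: (B.R0,B.R1,D.R0)
[SC] allowed = {000 001 010 011 020 021 101 110 111 120 121}
[TSO] allowed = {000 001 010 011 020 021 100 101 110 111 120 121}
[PSO] allowed = {000 001 010 011 020 021 100 101 110 111 120 121}
target 100 ∈ {TSO,PSO}

SC:no TSO:yes PSO:yes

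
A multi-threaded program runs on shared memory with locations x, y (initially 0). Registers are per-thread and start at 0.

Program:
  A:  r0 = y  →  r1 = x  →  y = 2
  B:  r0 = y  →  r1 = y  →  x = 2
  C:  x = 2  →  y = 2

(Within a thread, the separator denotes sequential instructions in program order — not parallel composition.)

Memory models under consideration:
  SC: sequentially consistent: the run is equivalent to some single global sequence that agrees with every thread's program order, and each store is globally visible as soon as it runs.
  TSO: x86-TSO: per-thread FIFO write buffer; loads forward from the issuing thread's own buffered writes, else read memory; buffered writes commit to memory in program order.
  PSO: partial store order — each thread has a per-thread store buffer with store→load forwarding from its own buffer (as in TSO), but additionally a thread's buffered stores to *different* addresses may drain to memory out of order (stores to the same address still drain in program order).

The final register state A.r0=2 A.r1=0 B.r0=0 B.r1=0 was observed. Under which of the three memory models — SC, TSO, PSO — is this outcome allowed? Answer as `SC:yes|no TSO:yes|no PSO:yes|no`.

outcome vector order: (A.r0,A.r1,B.r0,B.r1)
[SC] allowed = {<0 0 0 0>; <0 0 0 2>; <0 0 2 2>; <0 2 0 0>; <0 2 0 2>; <0 2 2 2>; <2 2 0 0>; <2 2 0 2>; <2 2 2 2>}
[TSO] allowed = {<0 0 0 0>; <0 0 0 2>; <0 0 2 2>; <0 2 0 0>; <0 2 0 2>; <0 2 2 2>; <2 2 0 0>; <2 2 0 2>; <2 2 2 2>}
[PSO] allowed = {<0 0 0 0>; <0 0 0 2>; <0 0 2 2>; <0 2 0 0>; <0 2 0 2>; <0 2 2 2>; <2 0 0 0>; <2 0 0 2>; <2 0 2 2>; <2 2 0 0>; <2 2 0 2>; <2 2 2 2>}
target <2 0 0 0> ∈ {PSO}

SC:no TSO:no PSO:yes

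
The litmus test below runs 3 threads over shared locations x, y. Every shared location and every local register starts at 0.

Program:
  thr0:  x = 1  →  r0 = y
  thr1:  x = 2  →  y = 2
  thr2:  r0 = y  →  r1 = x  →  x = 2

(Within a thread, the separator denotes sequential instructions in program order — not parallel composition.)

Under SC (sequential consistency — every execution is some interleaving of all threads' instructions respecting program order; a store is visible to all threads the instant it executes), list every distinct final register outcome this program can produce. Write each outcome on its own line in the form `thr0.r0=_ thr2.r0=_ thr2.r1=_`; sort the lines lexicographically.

outcome vector order: (thr0.r0,thr2.r0,thr2.r1)
|SC outcomes| = 10

thr0.r0=0 thr2.r0=0 thr2.r1=0
thr0.r0=0 thr2.r0=0 thr2.r1=1
thr0.r0=0 thr2.r0=0 thr2.r1=2
thr0.r0=0 thr2.r0=2 thr2.r1=1
thr0.r0=0 thr2.r0=2 thr2.r1=2
thr0.r0=2 thr2.r0=0 thr2.r1=0
thr0.r0=2 thr2.r0=0 thr2.r1=1
thr0.r0=2 thr2.r0=0 thr2.r1=2
thr0.r0=2 thr2.r0=2 thr2.r1=1
thr0.r0=2 thr2.r0=2 thr2.r1=2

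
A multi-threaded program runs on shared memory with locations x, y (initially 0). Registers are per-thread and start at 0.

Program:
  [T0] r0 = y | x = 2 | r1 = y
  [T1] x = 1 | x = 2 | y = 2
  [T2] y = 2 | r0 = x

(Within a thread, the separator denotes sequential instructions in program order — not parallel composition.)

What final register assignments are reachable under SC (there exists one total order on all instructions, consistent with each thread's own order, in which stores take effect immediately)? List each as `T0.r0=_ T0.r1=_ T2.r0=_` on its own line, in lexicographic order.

T0.r0=0 T0.r1=0 T2.r0=1
T0.r0=0 T0.r1=0 T2.r0=2
T0.r0=0 T0.r1=2 T2.r0=0
T0.r0=0 T0.r1=2 T2.r0=1
T0.r0=0 T0.r1=2 T2.r0=2
T0.r0=2 T0.r1=2 T2.r0=0
T0.r0=2 T0.r1=2 T2.r0=1
T0.r0=2 T0.r1=2 T2.r0=2

outcome vector order: (T0.r0,T0.r1,T2.r0)
|SC outcomes| = 8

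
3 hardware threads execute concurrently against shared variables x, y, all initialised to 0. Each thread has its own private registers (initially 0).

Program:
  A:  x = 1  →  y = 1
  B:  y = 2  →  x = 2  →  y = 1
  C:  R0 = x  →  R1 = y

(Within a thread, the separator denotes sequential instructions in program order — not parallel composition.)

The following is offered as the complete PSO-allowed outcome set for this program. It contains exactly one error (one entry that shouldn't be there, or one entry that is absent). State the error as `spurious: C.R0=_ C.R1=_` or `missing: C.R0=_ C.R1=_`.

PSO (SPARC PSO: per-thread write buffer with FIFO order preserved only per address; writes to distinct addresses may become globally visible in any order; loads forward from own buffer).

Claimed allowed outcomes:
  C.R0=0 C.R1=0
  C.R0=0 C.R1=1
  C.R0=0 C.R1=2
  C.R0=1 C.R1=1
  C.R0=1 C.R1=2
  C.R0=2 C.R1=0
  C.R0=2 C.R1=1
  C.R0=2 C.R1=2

outcome vector order: (C.R0,C.R1)
under PSO → 00; 01; 02; 10; 11; 12; 20; 21; 22
PSO∖claimed = {10}

missing: C.R0=1 C.R1=0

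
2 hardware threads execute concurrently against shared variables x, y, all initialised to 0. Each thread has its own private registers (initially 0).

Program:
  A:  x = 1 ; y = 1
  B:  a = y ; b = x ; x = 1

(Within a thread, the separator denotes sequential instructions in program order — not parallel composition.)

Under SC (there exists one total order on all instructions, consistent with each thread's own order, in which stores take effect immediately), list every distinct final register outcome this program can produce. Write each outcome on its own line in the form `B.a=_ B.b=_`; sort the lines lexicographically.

B.a=0 B.b=0
B.a=0 B.b=1
B.a=1 B.b=1

outcome vector order: (B.a,B.b)
|SC outcomes| = 3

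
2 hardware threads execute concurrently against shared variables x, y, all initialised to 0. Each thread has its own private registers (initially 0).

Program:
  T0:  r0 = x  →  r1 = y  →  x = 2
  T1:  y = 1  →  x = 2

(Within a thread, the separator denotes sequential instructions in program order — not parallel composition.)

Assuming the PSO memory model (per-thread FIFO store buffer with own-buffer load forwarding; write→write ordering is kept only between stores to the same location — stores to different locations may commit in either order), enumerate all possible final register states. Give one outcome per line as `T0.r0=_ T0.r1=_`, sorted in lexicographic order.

outcome vector order: (T0.r0,T0.r1)
|PSO outcomes| = 4

T0.r0=0 T0.r1=0
T0.r0=0 T0.r1=1
T0.r0=2 T0.r1=0
T0.r0=2 T0.r1=1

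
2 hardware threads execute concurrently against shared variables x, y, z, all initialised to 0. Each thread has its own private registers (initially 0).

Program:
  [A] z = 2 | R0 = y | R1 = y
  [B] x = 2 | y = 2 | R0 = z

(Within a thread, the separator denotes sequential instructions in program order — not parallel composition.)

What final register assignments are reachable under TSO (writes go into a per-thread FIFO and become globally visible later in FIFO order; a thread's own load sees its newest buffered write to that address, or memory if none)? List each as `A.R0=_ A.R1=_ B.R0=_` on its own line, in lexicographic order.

A.R0=0 A.R1=0 B.R0=0
A.R0=0 A.R1=0 B.R0=2
A.R0=0 A.R1=2 B.R0=0
A.R0=0 A.R1=2 B.R0=2
A.R0=2 A.R1=2 B.R0=0
A.R0=2 A.R1=2 B.R0=2

outcome vector order: (A.R0,A.R1,B.R0)
|TSO outcomes| = 6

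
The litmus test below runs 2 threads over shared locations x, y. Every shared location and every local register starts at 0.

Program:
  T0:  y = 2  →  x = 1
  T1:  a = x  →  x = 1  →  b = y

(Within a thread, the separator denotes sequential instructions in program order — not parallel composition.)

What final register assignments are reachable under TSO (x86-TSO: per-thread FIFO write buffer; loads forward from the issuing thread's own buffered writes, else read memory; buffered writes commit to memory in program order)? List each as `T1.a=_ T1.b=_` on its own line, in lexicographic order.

T1.a=0 T1.b=0
T1.a=0 T1.b=2
T1.a=1 T1.b=2

outcome vector order: (T1.a,T1.b)
|TSO outcomes| = 3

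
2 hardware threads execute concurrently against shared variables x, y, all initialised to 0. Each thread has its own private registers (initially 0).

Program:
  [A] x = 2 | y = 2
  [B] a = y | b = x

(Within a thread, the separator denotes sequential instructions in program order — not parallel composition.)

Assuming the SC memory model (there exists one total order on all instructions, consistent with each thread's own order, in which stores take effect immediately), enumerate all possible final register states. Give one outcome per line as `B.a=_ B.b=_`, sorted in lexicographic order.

B.a=0 B.b=0
B.a=0 B.b=2
B.a=2 B.b=2

outcome vector order: (B.a,B.b)
|SC outcomes| = 3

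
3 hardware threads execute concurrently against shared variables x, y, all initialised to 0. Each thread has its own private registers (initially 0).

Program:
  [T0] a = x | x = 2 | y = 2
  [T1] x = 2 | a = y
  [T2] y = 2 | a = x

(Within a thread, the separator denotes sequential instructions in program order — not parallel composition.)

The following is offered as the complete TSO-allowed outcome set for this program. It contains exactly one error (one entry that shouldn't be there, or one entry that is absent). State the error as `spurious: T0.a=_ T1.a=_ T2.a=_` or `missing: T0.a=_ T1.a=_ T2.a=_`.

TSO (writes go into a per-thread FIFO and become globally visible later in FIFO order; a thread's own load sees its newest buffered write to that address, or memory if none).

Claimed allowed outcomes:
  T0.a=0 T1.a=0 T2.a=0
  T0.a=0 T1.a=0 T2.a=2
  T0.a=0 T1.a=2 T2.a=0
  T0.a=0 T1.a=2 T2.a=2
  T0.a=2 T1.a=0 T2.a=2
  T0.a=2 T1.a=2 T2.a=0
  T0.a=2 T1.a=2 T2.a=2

missing: T0.a=2 T1.a=0 T2.a=0

outcome vector order: (T0.a,T1.a,T2.a)
[TSO] allowed = {000; 002; 020; 022; 200; 202; 220; 222}
TSO∖claimed = {200}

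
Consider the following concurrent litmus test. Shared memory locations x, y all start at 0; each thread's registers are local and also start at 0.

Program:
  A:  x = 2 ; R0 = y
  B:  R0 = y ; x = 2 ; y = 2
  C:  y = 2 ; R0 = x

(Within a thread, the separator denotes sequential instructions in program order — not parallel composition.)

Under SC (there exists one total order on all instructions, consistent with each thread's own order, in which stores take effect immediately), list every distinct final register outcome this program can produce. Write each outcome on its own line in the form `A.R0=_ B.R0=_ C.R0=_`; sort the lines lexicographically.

A.R0=0 B.R0=0 C.R0=2
A.R0=0 B.R0=2 C.R0=2
A.R0=2 B.R0=0 C.R0=0
A.R0=2 B.R0=0 C.R0=2
A.R0=2 B.R0=2 C.R0=0
A.R0=2 B.R0=2 C.R0=2

outcome vector order: (A.R0,B.R0,C.R0)
|SC outcomes| = 6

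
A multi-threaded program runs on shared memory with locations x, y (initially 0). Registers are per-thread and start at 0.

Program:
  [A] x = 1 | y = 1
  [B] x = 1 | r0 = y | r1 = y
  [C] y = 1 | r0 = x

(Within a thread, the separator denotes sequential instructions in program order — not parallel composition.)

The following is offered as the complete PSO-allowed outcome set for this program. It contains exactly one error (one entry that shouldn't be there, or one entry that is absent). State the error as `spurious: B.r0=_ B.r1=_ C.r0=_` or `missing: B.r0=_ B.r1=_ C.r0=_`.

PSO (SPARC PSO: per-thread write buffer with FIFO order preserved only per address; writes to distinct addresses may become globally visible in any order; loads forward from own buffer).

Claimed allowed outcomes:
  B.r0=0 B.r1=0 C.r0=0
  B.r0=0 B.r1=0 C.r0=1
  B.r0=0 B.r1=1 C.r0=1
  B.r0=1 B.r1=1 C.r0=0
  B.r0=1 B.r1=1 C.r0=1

outcome vector order: (B.r0,B.r1,C.r0)
under PSO → <0 0 0> <0 0 1> <0 1 0> <0 1 1> <1 1 0> <1 1 1>
PSO∖claimed = {<0 1 0>}

missing: B.r0=0 B.r1=1 C.r0=0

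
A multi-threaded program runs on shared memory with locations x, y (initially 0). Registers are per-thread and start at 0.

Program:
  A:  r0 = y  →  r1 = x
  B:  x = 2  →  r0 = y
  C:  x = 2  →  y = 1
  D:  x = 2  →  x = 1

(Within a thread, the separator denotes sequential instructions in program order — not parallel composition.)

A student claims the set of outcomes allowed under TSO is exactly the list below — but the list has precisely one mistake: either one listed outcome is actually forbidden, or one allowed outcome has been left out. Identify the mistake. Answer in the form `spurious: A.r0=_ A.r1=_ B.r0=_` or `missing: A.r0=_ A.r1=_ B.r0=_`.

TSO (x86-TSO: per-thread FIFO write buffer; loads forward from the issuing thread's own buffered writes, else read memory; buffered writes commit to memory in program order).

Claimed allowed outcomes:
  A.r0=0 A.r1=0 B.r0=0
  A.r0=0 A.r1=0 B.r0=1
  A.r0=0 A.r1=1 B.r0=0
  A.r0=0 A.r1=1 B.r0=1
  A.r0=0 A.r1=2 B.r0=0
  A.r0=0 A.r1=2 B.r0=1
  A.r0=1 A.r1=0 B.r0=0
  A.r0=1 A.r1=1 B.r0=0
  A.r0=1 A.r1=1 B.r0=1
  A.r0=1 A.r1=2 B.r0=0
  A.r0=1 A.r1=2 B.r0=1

spurious: A.r0=1 A.r1=0 B.r0=0

outcome vector order: (A.r0,A.r1,B.r0)
TSO: 10 outcomes — {0/0/0; 0/0/1; 0/1/0; 0/1/1; 0/2/0; 0/2/1; 1/1/0; 1/1/1; 1/2/0; 1/2/1}
claimed∖TSO = {1/0/0}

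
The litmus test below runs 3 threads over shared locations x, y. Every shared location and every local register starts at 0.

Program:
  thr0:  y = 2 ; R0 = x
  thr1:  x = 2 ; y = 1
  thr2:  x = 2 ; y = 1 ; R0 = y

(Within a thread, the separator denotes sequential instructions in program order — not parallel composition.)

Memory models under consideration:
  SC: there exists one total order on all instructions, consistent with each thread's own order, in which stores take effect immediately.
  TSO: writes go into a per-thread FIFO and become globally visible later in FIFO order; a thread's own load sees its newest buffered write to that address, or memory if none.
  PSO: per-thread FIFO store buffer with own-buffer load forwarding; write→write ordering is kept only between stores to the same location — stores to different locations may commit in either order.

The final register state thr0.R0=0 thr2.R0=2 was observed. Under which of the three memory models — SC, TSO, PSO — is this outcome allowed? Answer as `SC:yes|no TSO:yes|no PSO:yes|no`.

SC:no TSO:yes PSO:yes

outcome vector order: (thr0.R0,thr2.R0)
SC (3): 01 21 22
TSO (4): 01 02 21 22
PSO (4): 01 02 21 22
target 02 ∈ {TSO,PSO}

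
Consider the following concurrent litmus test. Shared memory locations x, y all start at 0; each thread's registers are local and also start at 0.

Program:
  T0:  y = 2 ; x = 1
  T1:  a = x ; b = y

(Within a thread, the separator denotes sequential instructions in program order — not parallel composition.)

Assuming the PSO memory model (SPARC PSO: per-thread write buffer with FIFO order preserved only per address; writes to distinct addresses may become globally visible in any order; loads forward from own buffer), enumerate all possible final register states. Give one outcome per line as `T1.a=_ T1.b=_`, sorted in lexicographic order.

T1.a=0 T1.b=0
T1.a=0 T1.b=2
T1.a=1 T1.b=0
T1.a=1 T1.b=2

outcome vector order: (T1.a,T1.b)
|PSO outcomes| = 4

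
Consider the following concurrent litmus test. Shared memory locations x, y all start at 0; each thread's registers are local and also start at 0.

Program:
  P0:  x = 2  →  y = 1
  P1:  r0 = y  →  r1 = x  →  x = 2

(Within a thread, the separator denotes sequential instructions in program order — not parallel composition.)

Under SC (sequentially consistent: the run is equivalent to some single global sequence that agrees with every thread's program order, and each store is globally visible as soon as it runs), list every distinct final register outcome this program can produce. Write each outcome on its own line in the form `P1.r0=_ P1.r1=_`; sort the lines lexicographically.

outcome vector order: (P1.r0,P1.r1)
|SC outcomes| = 3

P1.r0=0 P1.r1=0
P1.r0=0 P1.r1=2
P1.r0=1 P1.r1=2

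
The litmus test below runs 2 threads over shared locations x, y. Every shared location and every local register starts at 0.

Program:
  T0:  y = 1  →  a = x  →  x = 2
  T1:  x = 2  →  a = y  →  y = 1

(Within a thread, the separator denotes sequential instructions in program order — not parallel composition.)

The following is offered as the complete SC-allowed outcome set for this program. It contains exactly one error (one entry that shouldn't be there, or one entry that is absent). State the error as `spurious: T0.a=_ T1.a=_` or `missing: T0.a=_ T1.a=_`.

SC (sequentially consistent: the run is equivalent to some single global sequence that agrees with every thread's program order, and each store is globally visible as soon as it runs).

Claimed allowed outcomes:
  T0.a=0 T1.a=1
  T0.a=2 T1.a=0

missing: T0.a=2 T1.a=1

outcome vector order: (T0.a,T1.a)
SC (3): (0,1); (2,0); (2,1)
SC∖claimed = {(2,1)}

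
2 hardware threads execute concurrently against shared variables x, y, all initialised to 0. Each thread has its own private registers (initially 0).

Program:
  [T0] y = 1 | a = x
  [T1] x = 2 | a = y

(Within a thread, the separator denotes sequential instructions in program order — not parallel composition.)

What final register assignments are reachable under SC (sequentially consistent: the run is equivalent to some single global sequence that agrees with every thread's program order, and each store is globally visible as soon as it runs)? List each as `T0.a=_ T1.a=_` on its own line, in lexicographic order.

outcome vector order: (T0.a,T1.a)
|SC outcomes| = 3

T0.a=0 T1.a=1
T0.a=2 T1.a=0
T0.a=2 T1.a=1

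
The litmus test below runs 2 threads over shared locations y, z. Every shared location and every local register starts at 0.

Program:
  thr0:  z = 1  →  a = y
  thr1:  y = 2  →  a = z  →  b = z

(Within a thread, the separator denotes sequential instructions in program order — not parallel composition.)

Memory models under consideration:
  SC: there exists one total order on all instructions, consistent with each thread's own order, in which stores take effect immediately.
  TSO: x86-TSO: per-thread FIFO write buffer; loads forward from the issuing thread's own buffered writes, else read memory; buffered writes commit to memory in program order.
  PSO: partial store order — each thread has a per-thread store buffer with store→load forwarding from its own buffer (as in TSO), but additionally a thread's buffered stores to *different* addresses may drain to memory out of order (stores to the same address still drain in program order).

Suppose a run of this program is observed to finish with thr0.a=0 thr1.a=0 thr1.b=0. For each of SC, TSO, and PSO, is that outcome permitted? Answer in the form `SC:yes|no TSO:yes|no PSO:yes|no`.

outcome vector order: (thr0.a,thr1.a,thr1.b)
SC: 4 outcomes — {<0 1 1>; <2 0 0>; <2 0 1>; <2 1 1>}
TSO: 6 outcomes — {<0 0 0>; <0 0 1>; <0 1 1>; <2 0 0>; <2 0 1>; <2 1 1>}
PSO: 6 outcomes — {<0 0 0>; <0 0 1>; <0 1 1>; <2 0 0>; <2 0 1>; <2 1 1>}
target <0 0 0> ∈ {TSO,PSO}

SC:no TSO:yes PSO:yes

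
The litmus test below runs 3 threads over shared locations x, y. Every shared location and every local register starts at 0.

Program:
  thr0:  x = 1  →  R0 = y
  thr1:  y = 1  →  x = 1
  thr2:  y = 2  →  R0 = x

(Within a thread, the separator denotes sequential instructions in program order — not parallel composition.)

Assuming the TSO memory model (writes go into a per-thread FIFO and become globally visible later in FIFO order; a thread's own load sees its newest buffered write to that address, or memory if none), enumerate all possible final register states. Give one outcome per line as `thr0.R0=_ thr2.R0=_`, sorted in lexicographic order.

outcome vector order: (thr0.R0,thr2.R0)
|TSO outcomes| = 6

thr0.R0=0 thr2.R0=0
thr0.R0=0 thr2.R0=1
thr0.R0=1 thr2.R0=0
thr0.R0=1 thr2.R0=1
thr0.R0=2 thr2.R0=0
thr0.R0=2 thr2.R0=1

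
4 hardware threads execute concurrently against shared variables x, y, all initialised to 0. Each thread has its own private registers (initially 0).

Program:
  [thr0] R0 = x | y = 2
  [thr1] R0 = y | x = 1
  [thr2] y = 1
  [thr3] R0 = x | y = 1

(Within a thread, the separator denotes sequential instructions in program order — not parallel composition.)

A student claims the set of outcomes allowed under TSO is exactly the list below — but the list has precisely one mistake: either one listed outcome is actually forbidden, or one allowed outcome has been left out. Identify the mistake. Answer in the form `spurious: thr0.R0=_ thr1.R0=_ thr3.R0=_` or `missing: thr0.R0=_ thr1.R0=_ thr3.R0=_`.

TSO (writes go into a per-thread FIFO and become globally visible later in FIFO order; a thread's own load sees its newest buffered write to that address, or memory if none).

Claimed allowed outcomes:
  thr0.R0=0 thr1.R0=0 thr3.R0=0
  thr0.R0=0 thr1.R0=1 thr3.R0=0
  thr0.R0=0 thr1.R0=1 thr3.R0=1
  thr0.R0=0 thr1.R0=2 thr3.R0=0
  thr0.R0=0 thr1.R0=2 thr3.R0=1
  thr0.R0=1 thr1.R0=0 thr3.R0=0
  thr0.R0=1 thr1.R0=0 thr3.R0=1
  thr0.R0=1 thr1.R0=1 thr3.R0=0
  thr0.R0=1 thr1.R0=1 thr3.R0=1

missing: thr0.R0=0 thr1.R0=0 thr3.R0=1

outcome vector order: (thr0.R0,thr1.R0,thr3.R0)
under TSO → 0/0/0, 0/0/1, 0/1/0, 0/1/1, 0/2/0, 0/2/1, 1/0/0, 1/0/1, 1/1/0, 1/1/1
TSO∖claimed = {0/0/1}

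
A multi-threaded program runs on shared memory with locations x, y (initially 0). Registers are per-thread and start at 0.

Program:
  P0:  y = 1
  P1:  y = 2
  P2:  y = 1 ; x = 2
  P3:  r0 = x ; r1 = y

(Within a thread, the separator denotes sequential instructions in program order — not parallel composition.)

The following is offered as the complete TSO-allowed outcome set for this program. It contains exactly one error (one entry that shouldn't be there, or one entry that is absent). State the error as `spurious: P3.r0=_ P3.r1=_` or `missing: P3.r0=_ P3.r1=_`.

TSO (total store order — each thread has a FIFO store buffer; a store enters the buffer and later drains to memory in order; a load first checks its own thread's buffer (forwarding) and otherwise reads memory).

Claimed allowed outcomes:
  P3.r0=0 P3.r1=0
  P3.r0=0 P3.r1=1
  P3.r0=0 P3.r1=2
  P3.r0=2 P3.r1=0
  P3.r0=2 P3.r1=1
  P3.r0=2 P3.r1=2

spurious: P3.r0=2 P3.r1=0

outcome vector order: (P3.r0,P3.r1)
TSO: 5 outcomes — {00 01 02 21 22}
claimed∖TSO = {20}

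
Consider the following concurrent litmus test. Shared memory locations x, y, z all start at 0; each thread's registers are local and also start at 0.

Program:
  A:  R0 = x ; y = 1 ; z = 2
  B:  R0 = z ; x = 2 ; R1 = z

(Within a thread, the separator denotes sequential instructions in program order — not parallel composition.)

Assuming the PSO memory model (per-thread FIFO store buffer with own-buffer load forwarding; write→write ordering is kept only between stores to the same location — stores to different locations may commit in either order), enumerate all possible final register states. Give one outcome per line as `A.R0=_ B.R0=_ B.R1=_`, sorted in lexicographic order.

A.R0=0 B.R0=0 B.R1=0
A.R0=0 B.R0=0 B.R1=2
A.R0=0 B.R0=2 B.R1=2
A.R0=2 B.R0=0 B.R1=0
A.R0=2 B.R0=0 B.R1=2

outcome vector order: (A.R0,B.R0,B.R1)
|PSO outcomes| = 5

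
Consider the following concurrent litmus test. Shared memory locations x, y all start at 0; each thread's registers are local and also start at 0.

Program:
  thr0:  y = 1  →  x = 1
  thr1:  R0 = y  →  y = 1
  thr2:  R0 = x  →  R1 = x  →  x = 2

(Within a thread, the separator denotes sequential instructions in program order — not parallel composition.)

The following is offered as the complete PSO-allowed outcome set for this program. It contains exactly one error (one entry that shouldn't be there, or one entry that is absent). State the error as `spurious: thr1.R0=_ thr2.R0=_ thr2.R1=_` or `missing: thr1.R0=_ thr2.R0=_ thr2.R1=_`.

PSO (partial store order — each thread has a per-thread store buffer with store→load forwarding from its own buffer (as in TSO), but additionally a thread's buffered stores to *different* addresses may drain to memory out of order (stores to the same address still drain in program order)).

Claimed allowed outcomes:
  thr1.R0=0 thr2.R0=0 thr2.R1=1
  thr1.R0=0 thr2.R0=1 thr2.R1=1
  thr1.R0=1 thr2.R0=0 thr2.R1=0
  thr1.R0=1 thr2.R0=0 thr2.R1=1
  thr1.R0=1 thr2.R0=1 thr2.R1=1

outcome vector order: (thr1.R0,thr2.R0,thr2.R1)
PSO: 6 outcomes — {(0,0,0) (0,0,1) (0,1,1) (1,0,0) (1,0,1) (1,1,1)}
PSO∖claimed = {(0,0,0)}

missing: thr1.R0=0 thr2.R0=0 thr2.R1=0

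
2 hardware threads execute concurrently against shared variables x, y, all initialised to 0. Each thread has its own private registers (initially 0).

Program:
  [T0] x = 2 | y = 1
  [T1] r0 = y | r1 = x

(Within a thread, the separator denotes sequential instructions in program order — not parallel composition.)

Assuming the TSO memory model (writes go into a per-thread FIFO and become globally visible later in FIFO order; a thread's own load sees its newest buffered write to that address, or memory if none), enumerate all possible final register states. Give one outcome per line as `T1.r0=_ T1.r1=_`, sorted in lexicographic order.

outcome vector order: (T1.r0,T1.r1)
|TSO outcomes| = 3

T1.r0=0 T1.r1=0
T1.r0=0 T1.r1=2
T1.r0=1 T1.r1=2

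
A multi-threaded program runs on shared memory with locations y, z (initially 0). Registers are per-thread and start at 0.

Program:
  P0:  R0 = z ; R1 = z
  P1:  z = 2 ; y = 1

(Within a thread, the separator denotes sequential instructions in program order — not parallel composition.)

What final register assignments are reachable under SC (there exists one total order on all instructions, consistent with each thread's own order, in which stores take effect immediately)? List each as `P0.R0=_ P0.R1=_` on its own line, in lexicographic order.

P0.R0=0 P0.R1=0
P0.R0=0 P0.R1=2
P0.R0=2 P0.R1=2

outcome vector order: (P0.R0,P0.R1)
|SC outcomes| = 3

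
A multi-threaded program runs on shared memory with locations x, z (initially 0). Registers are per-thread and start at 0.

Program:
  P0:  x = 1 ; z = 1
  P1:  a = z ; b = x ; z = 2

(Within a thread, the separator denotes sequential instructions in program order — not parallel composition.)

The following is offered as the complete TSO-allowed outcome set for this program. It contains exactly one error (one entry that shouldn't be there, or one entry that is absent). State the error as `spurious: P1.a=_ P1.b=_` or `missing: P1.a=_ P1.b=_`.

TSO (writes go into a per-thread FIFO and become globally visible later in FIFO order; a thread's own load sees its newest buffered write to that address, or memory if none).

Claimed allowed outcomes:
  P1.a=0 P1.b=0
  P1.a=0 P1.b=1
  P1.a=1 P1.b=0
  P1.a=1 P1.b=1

outcome vector order: (P1.a,P1.b)
under TSO → 00; 01; 11
claimed∖TSO = {10}

spurious: P1.a=1 P1.b=0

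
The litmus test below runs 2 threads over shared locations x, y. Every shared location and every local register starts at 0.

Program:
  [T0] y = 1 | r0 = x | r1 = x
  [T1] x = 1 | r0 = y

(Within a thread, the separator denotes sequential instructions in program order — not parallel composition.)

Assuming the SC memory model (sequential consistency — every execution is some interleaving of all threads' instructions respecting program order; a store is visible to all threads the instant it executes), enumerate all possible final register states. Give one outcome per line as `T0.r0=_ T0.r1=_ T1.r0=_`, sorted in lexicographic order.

T0.r0=0 T0.r1=0 T1.r0=1
T0.r0=0 T0.r1=1 T1.r0=1
T0.r0=1 T0.r1=1 T1.r0=0
T0.r0=1 T0.r1=1 T1.r0=1

outcome vector order: (T0.r0,T0.r1,T1.r0)
|SC outcomes| = 4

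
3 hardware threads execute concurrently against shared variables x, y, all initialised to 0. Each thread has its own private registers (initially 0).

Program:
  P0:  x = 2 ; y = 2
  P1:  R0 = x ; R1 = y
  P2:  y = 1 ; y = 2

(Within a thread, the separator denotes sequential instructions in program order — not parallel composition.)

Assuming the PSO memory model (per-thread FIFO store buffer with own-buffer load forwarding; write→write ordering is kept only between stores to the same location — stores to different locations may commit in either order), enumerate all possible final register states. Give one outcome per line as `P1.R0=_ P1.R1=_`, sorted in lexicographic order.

P1.R0=0 P1.R1=0
P1.R0=0 P1.R1=1
P1.R0=0 P1.R1=2
P1.R0=2 P1.R1=0
P1.R0=2 P1.R1=1
P1.R0=2 P1.R1=2

outcome vector order: (P1.R0,P1.R1)
|PSO outcomes| = 6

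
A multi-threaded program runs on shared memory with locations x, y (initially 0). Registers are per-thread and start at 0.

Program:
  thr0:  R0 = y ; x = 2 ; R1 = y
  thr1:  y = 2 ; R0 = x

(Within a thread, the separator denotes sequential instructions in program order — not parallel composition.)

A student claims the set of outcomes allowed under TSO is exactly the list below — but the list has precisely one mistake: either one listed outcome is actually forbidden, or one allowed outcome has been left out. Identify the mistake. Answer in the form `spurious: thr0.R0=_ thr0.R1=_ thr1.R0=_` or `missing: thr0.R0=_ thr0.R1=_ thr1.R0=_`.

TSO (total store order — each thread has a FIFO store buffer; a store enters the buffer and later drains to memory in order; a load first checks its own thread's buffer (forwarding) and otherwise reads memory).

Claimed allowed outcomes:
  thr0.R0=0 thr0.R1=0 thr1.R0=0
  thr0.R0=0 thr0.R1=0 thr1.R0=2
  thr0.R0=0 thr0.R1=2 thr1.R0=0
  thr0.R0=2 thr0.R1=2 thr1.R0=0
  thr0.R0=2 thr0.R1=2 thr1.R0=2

outcome vector order: (thr0.R0,thr0.R1,thr1.R0)
TSO (6): 0/0/0, 0/0/2, 0/2/0, 0/2/2, 2/2/0, 2/2/2
TSO∖claimed = {0/2/2}

missing: thr0.R0=0 thr0.R1=2 thr1.R0=2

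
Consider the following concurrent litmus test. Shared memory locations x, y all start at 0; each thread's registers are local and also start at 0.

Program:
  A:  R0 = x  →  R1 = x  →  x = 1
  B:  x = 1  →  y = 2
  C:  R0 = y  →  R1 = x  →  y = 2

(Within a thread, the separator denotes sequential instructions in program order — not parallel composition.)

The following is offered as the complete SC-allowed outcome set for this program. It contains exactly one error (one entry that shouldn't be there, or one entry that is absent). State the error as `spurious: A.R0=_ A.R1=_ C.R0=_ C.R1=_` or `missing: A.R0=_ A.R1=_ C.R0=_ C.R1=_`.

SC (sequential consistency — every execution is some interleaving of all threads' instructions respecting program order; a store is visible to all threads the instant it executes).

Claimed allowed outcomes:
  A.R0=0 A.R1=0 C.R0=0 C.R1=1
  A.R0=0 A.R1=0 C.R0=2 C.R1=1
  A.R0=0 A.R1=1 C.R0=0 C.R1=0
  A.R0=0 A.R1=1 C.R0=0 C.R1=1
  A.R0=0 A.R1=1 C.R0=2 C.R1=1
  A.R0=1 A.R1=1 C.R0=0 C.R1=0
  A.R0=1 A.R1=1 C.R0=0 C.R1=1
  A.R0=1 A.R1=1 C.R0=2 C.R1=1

outcome vector order: (A.R0,A.R1,C.R0,C.R1)
SC (9): 0/0/0/0; 0/0/0/1; 0/0/2/1; 0/1/0/0; 0/1/0/1; 0/1/2/1; 1/1/0/0; 1/1/0/1; 1/1/2/1
SC∖claimed = {0/0/0/0}

missing: A.R0=0 A.R1=0 C.R0=0 C.R1=0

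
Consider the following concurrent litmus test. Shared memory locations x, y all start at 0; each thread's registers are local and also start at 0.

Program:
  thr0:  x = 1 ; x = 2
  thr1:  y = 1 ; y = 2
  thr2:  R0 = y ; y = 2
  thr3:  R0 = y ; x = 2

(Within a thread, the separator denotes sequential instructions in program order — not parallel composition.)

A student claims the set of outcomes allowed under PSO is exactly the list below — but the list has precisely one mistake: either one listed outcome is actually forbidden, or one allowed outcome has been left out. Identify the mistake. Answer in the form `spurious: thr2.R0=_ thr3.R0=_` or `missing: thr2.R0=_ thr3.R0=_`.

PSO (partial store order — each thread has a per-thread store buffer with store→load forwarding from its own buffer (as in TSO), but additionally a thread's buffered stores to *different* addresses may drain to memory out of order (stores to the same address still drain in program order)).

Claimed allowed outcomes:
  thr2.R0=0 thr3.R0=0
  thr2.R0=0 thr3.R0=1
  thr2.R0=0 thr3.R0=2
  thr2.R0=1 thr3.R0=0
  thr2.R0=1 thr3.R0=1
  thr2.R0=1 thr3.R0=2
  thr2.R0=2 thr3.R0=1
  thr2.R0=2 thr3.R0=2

outcome vector order: (thr2.R0,thr3.R0)
PSO: 9 outcomes — {<0 0> <0 1> <0 2> <1 0> <1 1> <1 2> <2 0> <2 1> <2 2>}
PSO∖claimed = {<2 0>}

missing: thr2.R0=2 thr3.R0=0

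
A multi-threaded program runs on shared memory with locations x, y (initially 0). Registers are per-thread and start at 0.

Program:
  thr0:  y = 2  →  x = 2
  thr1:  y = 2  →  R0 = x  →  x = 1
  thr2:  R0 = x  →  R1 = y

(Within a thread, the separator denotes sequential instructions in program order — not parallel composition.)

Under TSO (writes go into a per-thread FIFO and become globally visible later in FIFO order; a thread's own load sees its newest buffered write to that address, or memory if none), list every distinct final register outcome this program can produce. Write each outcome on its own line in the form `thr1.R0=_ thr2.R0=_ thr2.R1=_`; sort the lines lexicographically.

thr1.R0=0 thr2.R0=0 thr2.R1=0
thr1.R0=0 thr2.R0=0 thr2.R1=2
thr1.R0=0 thr2.R0=1 thr2.R1=2
thr1.R0=0 thr2.R0=2 thr2.R1=2
thr1.R0=2 thr2.R0=0 thr2.R1=0
thr1.R0=2 thr2.R0=0 thr2.R1=2
thr1.R0=2 thr2.R0=1 thr2.R1=2
thr1.R0=2 thr2.R0=2 thr2.R1=2

outcome vector order: (thr1.R0,thr2.R0,thr2.R1)
|TSO outcomes| = 8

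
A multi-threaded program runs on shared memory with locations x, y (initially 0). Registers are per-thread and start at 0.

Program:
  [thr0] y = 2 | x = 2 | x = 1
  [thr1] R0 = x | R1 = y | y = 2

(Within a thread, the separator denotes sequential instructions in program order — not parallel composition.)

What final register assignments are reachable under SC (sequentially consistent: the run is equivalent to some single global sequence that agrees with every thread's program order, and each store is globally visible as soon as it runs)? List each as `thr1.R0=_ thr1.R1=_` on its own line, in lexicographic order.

outcome vector order: (thr1.R0,thr1.R1)
|SC outcomes| = 4

thr1.R0=0 thr1.R1=0
thr1.R0=0 thr1.R1=2
thr1.R0=1 thr1.R1=2
thr1.R0=2 thr1.R1=2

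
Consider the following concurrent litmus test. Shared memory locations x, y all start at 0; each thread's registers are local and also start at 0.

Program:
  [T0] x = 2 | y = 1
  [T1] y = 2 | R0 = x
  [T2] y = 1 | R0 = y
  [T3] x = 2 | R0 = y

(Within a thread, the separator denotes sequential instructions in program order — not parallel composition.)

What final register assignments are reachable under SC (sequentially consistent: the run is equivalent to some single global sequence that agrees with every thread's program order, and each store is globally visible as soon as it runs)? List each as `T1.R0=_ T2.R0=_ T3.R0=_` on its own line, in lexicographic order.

outcome vector order: (T1.R0,T2.R0,T3.R0)
|SC outcomes| = 10

T1.R0=0 T2.R0=1 T3.R0=1
T1.R0=0 T2.R0=1 T3.R0=2
T1.R0=0 T2.R0=2 T3.R0=1
T1.R0=0 T2.R0=2 T3.R0=2
T1.R0=2 T2.R0=1 T3.R0=0
T1.R0=2 T2.R0=1 T3.R0=1
T1.R0=2 T2.R0=1 T3.R0=2
T1.R0=2 T2.R0=2 T3.R0=0
T1.R0=2 T2.R0=2 T3.R0=1
T1.R0=2 T2.R0=2 T3.R0=2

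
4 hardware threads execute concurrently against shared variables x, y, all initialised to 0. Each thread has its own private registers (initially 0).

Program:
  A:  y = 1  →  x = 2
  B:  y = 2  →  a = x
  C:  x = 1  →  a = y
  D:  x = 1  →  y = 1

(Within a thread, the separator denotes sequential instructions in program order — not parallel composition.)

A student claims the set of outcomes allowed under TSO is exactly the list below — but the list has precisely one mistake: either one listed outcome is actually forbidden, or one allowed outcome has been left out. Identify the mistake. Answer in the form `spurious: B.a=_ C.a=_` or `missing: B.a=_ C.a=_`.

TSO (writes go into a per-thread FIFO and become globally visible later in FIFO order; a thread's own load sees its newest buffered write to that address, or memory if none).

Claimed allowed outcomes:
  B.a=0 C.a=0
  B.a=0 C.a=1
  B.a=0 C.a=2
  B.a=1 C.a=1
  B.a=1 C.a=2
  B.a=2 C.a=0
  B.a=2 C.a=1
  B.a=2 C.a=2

outcome vector order: (B.a,C.a)
under TSO → (0,0); (0,1); (0,2); (1,0); (1,1); (1,2); (2,0); (2,1); (2,2)
TSO∖claimed = {(1,0)}

missing: B.a=1 C.a=0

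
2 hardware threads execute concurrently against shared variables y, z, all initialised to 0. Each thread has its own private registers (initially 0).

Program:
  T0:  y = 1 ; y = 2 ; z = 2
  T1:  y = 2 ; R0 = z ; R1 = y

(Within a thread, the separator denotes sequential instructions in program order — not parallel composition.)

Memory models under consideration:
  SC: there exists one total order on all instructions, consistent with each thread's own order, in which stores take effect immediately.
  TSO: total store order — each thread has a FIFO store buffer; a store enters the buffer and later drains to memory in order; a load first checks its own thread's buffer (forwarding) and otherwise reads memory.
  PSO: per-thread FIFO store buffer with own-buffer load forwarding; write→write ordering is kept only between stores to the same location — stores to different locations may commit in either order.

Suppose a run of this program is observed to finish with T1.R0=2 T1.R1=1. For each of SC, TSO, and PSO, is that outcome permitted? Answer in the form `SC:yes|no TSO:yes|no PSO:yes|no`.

SC:no TSO:no PSO:yes

outcome vector order: (T1.R0,T1.R1)
[SC] allowed = {(0,1) (0,2) (2,2)}
[TSO] allowed = {(0,1) (0,2) (2,2)}
[PSO] allowed = {(0,1) (0,2) (2,1) (2,2)}
target (2,1) ∈ {PSO}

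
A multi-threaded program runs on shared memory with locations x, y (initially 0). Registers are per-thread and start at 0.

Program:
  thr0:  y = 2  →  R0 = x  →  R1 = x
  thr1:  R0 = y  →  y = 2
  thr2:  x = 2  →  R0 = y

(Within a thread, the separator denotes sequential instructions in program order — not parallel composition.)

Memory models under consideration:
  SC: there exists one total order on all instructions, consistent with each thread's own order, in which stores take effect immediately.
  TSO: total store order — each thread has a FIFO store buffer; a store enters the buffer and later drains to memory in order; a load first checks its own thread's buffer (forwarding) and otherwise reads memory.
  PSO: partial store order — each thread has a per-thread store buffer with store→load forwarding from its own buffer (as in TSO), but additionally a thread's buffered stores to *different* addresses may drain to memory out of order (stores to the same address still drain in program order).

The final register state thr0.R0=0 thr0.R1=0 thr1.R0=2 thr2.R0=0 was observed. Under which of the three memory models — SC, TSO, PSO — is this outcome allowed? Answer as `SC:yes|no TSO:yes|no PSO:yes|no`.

SC:no TSO:yes PSO:yes

outcome vector order: (thr0.R0,thr0.R1,thr1.R0,thr2.R0)
SC (8): 0002; 0022; 0202; 0222; 2200; 2202; 2220; 2222
TSO (12): 0000; 0002; 0020; 0022; 0200; 0202; 0220; 0222; 2200; 2202; 2220; 2222
PSO (12): 0000; 0002; 0020; 0022; 0200; 0202; 0220; 0222; 2200; 2202; 2220; 2222
target 0020 ∈ {TSO,PSO}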